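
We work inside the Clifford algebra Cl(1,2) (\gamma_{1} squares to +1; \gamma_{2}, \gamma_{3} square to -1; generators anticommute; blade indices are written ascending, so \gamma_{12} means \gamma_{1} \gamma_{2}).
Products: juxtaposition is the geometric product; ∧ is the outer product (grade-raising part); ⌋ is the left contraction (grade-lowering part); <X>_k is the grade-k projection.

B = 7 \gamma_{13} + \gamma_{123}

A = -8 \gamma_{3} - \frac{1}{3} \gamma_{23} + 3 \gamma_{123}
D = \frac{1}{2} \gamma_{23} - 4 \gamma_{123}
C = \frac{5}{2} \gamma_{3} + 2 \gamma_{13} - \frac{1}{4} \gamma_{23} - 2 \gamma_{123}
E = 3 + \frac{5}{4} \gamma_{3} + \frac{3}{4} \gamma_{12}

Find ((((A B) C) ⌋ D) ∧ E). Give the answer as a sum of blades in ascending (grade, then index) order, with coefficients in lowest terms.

step 1: -3 - \frac{167}{3} \gamma_{1} - 21 \gamma_{2} + \frac{31}{3} \gamma_{12}
step 2: -\frac{579}{4} \gamma_{3} - \frac{1207}{12} \gamma_{13} + \frac{467}{12} \gamma_{23} + \frac{351}{4} \gamma_{123}
step 3: \frac{7957}{24} + \frac{467}{3} \gamma_{1} - \frac{11393}{24} \gamma_{2} - 579 \gamma_{12}
step 4: \frac{7957}{8} + 467 \gamma_{1} - \frac{11393}{8} \gamma_{2} + \frac{39785}{96} \gamma_{3} - \frac{47627}{32} \gamma_{12} + \frac{2335}{12} \gamma_{13} - \frac{56965}{96} \gamma_{23} - \frac{2895}{4} \gamma_{123}
Answer: \frac{7957}{8} + 467 \gamma_{1} - \frac{11393}{8} \gamma_{2} + \frac{39785}{96} \gamma_{3} - \frac{47627}{32} \gamma_{12} + \frac{2335}{12} \gamma_{13} - \frac{56965}{96} \gamma_{23} - \frac{2895}{4} \gamma_{123}


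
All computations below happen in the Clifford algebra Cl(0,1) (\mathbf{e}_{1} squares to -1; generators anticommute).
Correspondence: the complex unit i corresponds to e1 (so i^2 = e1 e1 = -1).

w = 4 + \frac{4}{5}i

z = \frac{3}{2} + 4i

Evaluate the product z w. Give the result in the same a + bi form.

In blades: z = \frac{3}{2} + 4 e_{1}, w = 4 + \frac{4}{5} e_{1}.
Distribute z over w term by term (generator squares from the signature, products reordered to ascending indices): (\frac{3}{2})*w = 6 + \frac{6}{5} e_{1}; (4 e_{1})*w = -\frac{16}{5} + 16 e_{1}.
Sum: \frac{14}{5} + \frac{86}{5} e_{1}; translating back through the correspondence:
Answer: \frac{14}{5} + \frac{86}{5}i


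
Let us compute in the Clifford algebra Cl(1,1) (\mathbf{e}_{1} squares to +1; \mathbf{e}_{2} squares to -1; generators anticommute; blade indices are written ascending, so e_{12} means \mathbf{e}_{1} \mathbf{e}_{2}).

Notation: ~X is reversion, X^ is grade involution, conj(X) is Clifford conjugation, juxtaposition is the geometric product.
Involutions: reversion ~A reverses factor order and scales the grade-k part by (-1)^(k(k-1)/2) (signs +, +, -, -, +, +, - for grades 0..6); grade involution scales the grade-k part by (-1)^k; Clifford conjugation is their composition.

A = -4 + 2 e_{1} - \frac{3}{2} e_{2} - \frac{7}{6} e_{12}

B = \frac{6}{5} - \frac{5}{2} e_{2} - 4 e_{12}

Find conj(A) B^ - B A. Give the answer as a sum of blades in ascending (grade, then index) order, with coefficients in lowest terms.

first term: -\frac{793}{60} - \frac{679}{60} e_{1} - \frac{1}{5} e_{2} + \frac{62}{5} e_{12}
second term: -\frac{233}{60} - \frac{41}{60} e_{1} + \frac{81}{5} e_{2} + \frac{98}{5} e_{12}
Answer: -\frac{28}{3} - \frac{319}{30} e_{1} - \frac{82}{5} e_{2} - \frac{36}{5} e_{12}


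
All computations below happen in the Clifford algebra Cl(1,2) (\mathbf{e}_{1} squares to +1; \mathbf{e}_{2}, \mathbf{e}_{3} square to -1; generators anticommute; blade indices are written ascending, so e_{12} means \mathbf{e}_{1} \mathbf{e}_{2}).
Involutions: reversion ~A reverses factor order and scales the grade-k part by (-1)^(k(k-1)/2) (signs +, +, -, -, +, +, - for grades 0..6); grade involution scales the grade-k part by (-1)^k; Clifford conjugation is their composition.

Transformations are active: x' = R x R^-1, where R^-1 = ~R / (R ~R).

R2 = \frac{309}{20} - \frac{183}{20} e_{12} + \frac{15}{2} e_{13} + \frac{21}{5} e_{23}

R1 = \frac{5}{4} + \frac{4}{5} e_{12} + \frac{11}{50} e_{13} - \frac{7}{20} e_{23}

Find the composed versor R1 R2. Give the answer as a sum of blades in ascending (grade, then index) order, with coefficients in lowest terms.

Distribute over the terms of R1 (each basis-blade product reordered to ascending indices, repeated generators contracted through their squares):
(\frac{5}{4}) R2 = \frac{309}{16} - \frac{183}{16} e_{12} + \frac{75}{8} e_{13} + \frac{21}{4} e_{23}
(\frac{4}{5} e_{12}) R2 = -\frac{183}{25} + \frac{309}{25} e_{12} - \frac{84}{25} e_{13} - 6 e_{23}
(\frac{11}{50} e_{13}) R2 = \frac{33}{20} + \frac{231}{250} e_{12} + \frac{3399}{1000} e_{13} - \frac{2013}{1000} e_{23}
(-\frac{7}{20} e_{23}) R2 = \frac{147}{100} + \frac{21}{8} e_{12} + \frac{1281}{400} e_{13} - \frac{2163}{400} e_{23}
Summing the partial products and collecting blades:
Answer: \frac{1209}{80} + \frac{8943}{2000} e_{12} + \frac{25233}{2000} e_{13} - \frac{16341}{2000} e_{23}


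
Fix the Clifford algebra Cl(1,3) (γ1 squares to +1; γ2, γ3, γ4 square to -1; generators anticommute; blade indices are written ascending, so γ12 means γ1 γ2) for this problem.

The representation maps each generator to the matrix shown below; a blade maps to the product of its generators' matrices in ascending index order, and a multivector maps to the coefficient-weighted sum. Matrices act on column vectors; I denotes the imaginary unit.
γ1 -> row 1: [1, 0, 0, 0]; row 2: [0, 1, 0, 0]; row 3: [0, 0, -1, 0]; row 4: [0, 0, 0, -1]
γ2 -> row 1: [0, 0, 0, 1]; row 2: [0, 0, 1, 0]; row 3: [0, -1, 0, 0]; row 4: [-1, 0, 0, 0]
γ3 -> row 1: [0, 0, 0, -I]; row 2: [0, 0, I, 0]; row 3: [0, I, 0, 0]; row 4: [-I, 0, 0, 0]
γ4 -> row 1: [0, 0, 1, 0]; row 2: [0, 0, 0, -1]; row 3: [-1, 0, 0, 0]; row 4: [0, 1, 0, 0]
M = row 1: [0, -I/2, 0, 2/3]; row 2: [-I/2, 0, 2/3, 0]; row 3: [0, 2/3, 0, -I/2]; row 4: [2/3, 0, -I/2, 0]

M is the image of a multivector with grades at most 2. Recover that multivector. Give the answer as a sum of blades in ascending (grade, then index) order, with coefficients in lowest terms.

Method: the blade images are trace-orthogonal — tr(rho(e_A) rho(e_B)^-1) = 4 if A = B and 0 otherwise — and rho(e_A)^-1 = (e_A)^2 * rho(e_A) with (e_A)^2 = +1 or -1, so the coefficient of e_A in the preimage is (e_A)^2 * tr(M rho(e_A))/4.
Nonzero projections over blades of grade <= 2: γ12: (γ12)^2 = +1, tr(M rho(γ12)) = 8/3, coefficient 2/3; γ34: (γ34)^2 = -1, tr(M rho(γ34)) = -2, coefficient 1/2. Every other blade of grade <= 2 projects to 0.
Answer: 2/3*γ12 + 1/2*γ34


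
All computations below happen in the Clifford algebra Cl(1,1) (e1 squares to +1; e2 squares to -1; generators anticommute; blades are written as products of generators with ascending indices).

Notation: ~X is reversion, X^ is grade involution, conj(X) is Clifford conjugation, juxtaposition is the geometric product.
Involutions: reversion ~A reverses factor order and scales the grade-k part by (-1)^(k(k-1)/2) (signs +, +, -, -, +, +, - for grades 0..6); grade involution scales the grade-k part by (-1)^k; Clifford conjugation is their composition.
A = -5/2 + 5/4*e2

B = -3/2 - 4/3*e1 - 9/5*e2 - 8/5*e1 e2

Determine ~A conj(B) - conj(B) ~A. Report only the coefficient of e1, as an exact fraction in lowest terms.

first term: 3/2 - 4/3*e1 - 51/8*e2 - 17/3*e1 e2
second term: 3/2 - 16/3*e1 - 51/8*e2 - 7/3*e1 e2
Answer: 4


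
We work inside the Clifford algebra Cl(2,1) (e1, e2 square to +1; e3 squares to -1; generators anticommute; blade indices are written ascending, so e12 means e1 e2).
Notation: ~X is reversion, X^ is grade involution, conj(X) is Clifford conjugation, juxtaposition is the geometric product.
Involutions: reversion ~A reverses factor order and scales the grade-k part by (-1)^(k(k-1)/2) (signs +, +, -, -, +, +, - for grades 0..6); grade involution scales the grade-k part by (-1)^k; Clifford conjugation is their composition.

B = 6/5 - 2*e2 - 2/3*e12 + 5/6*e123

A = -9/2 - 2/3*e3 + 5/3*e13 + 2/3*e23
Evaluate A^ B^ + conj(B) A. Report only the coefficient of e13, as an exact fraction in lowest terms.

first term: -27/5 - 5/9*e1 - 137/18*e2 - 8/15*e3 + 32/9*e12 + 22/9*e13 - 74/45*e23 - 1/36*e123
second term: -27/5 + 5/9*e1 - 187/18*e2 + 8/15*e3 - 22/9*e12 + 22/9*e13 - 74/45*e23 - 271/36*e123
Answer: 44/9


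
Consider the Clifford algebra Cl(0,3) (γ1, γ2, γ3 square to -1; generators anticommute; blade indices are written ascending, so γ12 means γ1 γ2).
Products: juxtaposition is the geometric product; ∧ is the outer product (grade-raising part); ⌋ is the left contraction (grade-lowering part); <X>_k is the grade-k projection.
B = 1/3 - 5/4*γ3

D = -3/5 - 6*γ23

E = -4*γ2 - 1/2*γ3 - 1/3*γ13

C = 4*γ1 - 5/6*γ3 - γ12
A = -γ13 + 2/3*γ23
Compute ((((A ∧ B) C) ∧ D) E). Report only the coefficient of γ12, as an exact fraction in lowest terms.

step 1: -1/3*γ13 + 2/9*γ23
step 2: -5/18*γ1 + 5/27*γ2 - 4/3*γ3 - 2/9*γ13 - 1/3*γ23 + 8/9*γ123
step 3: 1/6*γ1 - 1/9*γ2 + 4/5*γ3 + 2/15*γ13 + 1/5*γ23 + 17/15*γ123
step 4: -1/5*γ1 - 5/18*γ2 - 67/90*γ3 - 1/30*γ12 - 277/60*γ13 + 293/90*γ23 + 67/135*γ123
Answer: -1/30


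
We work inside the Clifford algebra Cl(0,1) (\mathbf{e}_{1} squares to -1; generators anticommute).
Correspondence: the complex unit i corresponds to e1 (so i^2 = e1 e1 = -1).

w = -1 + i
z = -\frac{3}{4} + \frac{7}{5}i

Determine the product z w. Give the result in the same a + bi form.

In blades: z = -\frac{3}{4} + \frac{7}{5} e_{1}, w = -1 + e_{1}.
Distribute z over w term by term (generator squares from the signature, products reordered to ascending indices): (-\frac{3}{4})*w = \frac{3}{4} - \frac{3}{4} e_{1}; (\frac{7}{5} e_{1})*w = -\frac{7}{5} - \frac{7}{5} e_{1}.
Sum: -\frac{13}{20} - \frac{43}{20} e_{1}; translating back through the correspondence:
Answer: -\frac{13}{20} - \frac{43}{20}i


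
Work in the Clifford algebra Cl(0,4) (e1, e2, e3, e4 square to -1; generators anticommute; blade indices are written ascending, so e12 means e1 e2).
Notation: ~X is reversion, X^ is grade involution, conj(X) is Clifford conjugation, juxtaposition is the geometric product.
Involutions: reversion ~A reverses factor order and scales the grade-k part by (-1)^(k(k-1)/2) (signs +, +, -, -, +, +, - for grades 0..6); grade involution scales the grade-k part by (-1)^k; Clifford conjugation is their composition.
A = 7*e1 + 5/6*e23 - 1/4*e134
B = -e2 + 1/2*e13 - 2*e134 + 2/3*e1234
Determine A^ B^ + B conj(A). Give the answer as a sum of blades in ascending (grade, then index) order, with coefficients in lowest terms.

first term: 1/2 + 1/6*e2 + 13/3*e3 - 1/8*e4 - 89/12*e12 - 5/9*e14 + 14*e34 - 5/3*e124 + 14/3*e234 + 1/4*e1234
second term: 1/2 + 1/6*e2 - 13/3*e3 + 1/8*e4 - 89/12*e12 + 5/9*e14 - 14*e34 + 5/3*e124 - 14/3*e234 - 1/4*e1234
Answer: 1 + 1/3*e2 - 89/6*e12


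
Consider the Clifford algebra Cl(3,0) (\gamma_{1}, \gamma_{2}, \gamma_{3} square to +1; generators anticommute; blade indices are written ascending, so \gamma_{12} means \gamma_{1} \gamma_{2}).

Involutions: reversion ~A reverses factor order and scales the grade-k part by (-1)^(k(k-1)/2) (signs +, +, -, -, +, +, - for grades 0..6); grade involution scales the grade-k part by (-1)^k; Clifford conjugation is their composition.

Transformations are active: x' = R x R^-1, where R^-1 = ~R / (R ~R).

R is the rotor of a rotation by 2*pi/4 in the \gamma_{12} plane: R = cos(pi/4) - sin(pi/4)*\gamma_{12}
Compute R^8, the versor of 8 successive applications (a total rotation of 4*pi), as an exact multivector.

Rotor phase runs at HALF the rotation angle; powers of one rotor simply add phase, so after 8 steps in \gamma_{12} the phase is 8*pi/4 = 2 \pi and R^8 = cos(2 \pi) - sin(2 \pi)*\gamma_{12}.
cos(2 \pi) = 1 and sin(2 \pi) = 0, so R^8 = 1. The total rotation 4*pi is 2 full turns, so every vector returns to itself, yet the rotor is +1, back on the identity sheet (an even number of 2*pi turns).
Answer: 1


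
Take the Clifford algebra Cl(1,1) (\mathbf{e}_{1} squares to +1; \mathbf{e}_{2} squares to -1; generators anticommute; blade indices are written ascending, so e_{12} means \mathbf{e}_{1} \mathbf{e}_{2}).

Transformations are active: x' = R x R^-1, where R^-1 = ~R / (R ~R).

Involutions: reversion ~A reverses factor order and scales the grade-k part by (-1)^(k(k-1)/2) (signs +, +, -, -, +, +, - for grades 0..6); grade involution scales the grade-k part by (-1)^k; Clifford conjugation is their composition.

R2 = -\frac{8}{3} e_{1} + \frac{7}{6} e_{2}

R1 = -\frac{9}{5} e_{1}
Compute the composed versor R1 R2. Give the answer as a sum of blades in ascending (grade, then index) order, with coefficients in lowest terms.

Distribute over the terms of R1 (each basis-blade product reordered to ascending indices, repeated generators contracted through their squares):
(-\frac{9}{5} e_{1}) R2 = \frac{24}{5} - \frac{21}{10} e_{12}
Answer: \frac{24}{5} - \frac{21}{10} e_{12}


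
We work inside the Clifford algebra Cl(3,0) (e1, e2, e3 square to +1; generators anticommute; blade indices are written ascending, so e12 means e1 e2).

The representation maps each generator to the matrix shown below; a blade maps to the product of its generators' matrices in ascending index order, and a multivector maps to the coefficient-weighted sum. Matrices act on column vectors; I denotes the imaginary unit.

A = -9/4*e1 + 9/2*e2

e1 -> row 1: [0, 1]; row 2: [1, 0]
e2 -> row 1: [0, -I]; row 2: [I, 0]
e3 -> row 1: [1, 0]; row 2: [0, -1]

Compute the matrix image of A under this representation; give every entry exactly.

M = (-9/4)*rho(e1) + (9/2)*rho(e2), summed entrywise:
Answer: row 1: [0, -9/4 - 9*I/2]; row 2: [-9/4 + 9*I/2, 0]


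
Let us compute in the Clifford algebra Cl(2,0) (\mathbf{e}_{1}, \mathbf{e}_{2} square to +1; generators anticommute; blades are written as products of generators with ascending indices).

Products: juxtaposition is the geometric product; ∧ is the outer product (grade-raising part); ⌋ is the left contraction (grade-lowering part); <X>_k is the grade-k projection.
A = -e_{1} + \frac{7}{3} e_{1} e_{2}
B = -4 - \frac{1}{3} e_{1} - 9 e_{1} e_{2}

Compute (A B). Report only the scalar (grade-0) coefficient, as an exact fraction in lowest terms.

step 1: \frac{64}{3} + 4 e_{1} + \frac{88}{9} e_{2} - \frac{28}{3} e_{1} e_{2}
Answer: \frac{64}{3}


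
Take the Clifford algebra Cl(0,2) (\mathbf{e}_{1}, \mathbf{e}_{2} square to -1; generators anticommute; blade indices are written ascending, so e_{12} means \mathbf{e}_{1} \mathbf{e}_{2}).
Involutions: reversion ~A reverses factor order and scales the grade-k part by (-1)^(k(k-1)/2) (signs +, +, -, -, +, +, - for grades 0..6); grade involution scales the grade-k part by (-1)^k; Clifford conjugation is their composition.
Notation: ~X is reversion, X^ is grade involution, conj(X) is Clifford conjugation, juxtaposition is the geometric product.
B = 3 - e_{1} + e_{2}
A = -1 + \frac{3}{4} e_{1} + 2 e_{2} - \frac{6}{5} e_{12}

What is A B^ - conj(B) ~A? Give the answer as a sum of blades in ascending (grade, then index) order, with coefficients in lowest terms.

first term: -\frac{7}{4} + \frac{1}{20} e_{1} + \frac{29}{5} e_{2} - \frac{127}{20} e_{12}
second term: -\frac{7}{4} + \frac{1}{20} e_{1} + \frac{29}{5} e_{2} + \frac{127}{20} e_{12}
Answer: -\frac{127}{10} e_{12}


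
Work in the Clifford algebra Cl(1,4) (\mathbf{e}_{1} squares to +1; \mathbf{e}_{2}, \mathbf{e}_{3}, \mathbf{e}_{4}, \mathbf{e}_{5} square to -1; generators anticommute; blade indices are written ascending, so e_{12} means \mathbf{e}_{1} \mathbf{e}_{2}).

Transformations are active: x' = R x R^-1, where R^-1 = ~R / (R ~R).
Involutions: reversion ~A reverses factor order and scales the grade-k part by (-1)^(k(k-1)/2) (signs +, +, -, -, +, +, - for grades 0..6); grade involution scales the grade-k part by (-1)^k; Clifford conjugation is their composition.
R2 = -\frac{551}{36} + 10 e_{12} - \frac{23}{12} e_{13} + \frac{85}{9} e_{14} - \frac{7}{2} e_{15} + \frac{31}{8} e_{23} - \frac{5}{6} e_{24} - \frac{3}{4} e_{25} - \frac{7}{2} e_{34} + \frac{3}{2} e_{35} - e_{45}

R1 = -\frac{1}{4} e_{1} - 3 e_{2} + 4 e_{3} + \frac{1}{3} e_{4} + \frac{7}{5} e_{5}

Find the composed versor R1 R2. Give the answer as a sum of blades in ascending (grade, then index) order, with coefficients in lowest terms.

Distribute over the terms of R1 (each basis-blade product reordered to ascending indices, repeated generators contracted through their squares):
(-\frac{1}{4} e_{1}) R2 = \frac{551}{144} e_{1} - \frac{5}{2} e_{2} + \frac{23}{48} e_{3} - \frac{85}{36} e_{4} + \frac{7}{8} e_{5} - \frac{31}{32} e_{123} + \frac{5}{24} e_{124} + \frac{3}{16} e_{125} + \frac{7}{8} e_{134} - \frac{3}{8} e_{135} + \frac{1}{4} e_{145}
(-3 e_{2}) R2 = -30 e_{1} + \frac{551}{12} e_{2} + \frac{93}{8} e_{3} - \frac{5}{2} e_{4} - \frac{9}{4} e_{5} - \frac{23}{4} e_{123} + \frac{85}{3} e_{124} - \frac{21}{2} e_{125} + \frac{21}{2} e_{234} - \frac{9}{2} e_{235} + 3 e_{245}
(4 e_{3}) R2 = -\frac{23}{3} e_{1} + \frac{31}{2} e_{2} - \frac{551}{9} e_{3} + 14 e_{4} - 6 e_{5} + 40 e_{123} - \frac{340}{9} e_{134} + 14 e_{135} + \frac{10}{3} e_{234} + 3 e_{235} - 4 e_{345}
(\frac{1}{3} e_{4}) R2 = \frac{85}{27} e_{1} - \frac{5}{18} e_{2} - \frac{7}{6} e_{3} - \frac{551}{108} e_{4} + \frac{1}{3} e_{5} + \frac{10}{3} e_{124} - \frac{23}{36} e_{134} + \frac{7}{6} e_{145} + \frac{31}{24} e_{234} + \frac{1}{4} e_{245} - \frac{1}{2} e_{345}
(\frac{7}{5} e_{5}) R2 = -\frac{49}{10} e_{1} - \frac{21}{20} e_{2} + \frac{21}{10} e_{3} - \frac{7}{5} e_{4} - \frac{3857}{180} e_{5} + 14 e_{125} - \frac{161}{60} e_{135} + \frac{119}{9} e_{145} + \frac{217}{40} e_{235} - \frac{7}{6} e_{245} - \frac{49}{10} e_{345}
Summing the partial products and collecting blades:
Answer: -\frac{76879}{2160} e_{1} + \frac{5183}{90} e_{2} - \frac{34693}{720} e_{3} + \frac{356}{135} e_{4} - \frac{10249}{360} e_{5} + \frac{1065}{32} e_{123} + \frac{255}{8} e_{124} + \frac{59}{16} e_{125} - \frac{901}{24} e_{134} + \frac{1313}{120} e_{135} + \frac{527}{36} e_{145} + \frac{121}{8} e_{234} + \frac{157}{40} e_{235} + \frac{25}{12} e_{245} - \frac{47}{5} e_{345}


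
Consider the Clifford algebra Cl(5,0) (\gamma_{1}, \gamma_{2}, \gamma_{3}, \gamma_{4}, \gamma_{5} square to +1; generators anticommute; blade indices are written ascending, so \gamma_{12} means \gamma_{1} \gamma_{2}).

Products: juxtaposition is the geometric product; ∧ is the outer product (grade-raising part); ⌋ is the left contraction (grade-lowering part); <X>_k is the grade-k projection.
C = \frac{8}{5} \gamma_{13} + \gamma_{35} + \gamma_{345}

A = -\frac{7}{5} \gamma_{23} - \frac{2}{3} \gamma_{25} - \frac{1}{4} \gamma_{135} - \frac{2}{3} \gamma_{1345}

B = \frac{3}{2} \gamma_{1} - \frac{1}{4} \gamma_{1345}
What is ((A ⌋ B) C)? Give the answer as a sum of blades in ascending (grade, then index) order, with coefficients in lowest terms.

step 1: \frac{1}{6} + \frac{1}{16} \gamma_{4}
step 2: \frac{4}{15} \gamma_{13} + \frac{5}{48} \gamma_{35} + \frac{1}{10} \gamma_{134} + \frac{5}{48} \gamma_{345}
Answer: \frac{4}{15} \gamma_{13} + \frac{5}{48} \gamma_{35} + \frac{1}{10} \gamma_{134} + \frac{5}{48} \gamma_{345}


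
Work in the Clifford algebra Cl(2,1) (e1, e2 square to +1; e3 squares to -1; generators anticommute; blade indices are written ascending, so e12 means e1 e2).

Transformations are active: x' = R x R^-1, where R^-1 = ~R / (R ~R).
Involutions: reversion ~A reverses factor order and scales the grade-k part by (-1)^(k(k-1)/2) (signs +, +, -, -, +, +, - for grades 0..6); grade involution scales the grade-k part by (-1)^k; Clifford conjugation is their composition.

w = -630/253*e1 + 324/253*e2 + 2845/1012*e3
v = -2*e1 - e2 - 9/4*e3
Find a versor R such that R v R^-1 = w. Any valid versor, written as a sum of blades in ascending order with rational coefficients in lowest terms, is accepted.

Equal squares first: v^2 = w^2 = -1/16. Then v + w = -1136/253*e1 + 71/253*e2 + 142/253*e3 is a versor taking v to w, provided it is invertible.
Answer: -1136/253*e1 + 71/253*e2 + 142/253*e3


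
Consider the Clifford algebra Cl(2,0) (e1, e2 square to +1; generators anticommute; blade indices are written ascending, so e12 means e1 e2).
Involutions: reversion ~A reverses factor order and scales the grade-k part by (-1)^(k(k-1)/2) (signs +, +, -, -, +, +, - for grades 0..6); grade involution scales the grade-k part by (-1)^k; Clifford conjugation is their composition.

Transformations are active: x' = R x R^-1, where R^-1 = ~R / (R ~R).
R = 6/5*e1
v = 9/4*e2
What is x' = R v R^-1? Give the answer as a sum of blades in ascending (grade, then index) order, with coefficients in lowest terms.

~R = 6/5*e1, and R ~R = 36/25, so R^-1 = ~R / (36/25).
R v = 27/10*e12
Answer: -9/4*e2


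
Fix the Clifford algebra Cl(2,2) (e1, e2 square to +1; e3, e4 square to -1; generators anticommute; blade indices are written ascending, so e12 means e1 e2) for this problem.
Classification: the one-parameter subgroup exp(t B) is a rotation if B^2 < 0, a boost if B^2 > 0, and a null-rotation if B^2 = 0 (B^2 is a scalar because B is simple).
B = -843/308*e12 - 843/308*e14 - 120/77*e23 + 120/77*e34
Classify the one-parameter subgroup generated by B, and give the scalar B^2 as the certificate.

B^2 term by term: the squares give (-843/308)^2*(e12)^2 + (-843/308)^2*(e14)^2 + (-120/77)^2*(e23)^2 + (120/77)^2*(e34)^2 = 710649/94864*(-1) + 710649/94864*(+1) + 14400/5929*(+1) + 14400/5929*(-1) = 0 (each basis 2-blade squares to minus the product of its generators' squares); cross terms between blades sharing an index anticommute and cancel; the commuting (index-disjoint) pairs give grade-4 terms 2*c*c'*(blade product), which cancel blade by blade — e1234: -50580/5929 + 50580/5929 = 0 — confirming B is simple. So B^2 = 0.
Answer: null-rotation, certificate B^2 = 0. The scalar 0 is the complete invariant here: its sign names the subgroup type.


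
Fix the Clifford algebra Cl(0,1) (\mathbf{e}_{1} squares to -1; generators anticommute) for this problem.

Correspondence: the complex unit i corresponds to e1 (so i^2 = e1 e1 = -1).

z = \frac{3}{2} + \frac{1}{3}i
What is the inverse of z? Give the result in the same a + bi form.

In blades: z = \frac{3}{2} + \frac{1}{3} e_{1}.
With qbar = \frac{3}{2} - \frac{1}{3} e_{1} (scalar fixed, mapped units negated), z qbar = \frac{85}{36} (the sum of squared coefficients), so z^-1 = qbar / (\frac{85}{36}) = \frac{54}{85} - \frac{12}{85} e_{1}; translating back:
Answer: \frac{54}{85} - \frac{12}{85}i


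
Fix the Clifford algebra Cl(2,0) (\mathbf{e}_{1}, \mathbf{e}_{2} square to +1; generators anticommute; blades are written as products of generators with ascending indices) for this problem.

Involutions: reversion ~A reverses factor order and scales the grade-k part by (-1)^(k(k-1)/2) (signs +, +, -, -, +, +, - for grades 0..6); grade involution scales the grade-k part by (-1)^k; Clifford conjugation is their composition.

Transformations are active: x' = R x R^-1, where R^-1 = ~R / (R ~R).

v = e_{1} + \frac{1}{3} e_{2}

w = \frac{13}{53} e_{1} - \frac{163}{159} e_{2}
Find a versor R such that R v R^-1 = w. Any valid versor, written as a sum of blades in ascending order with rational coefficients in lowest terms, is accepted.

Take R = v + w = \frac{66}{53} e_{1} - \frac{110}{159} e_{2}. Because q(v) = q(w) = \frac{10}{9}, conjugation by R sends v exactly to w.
Answer: \frac{66}{53} e_{1} - \frac{110}{159} e_{2}


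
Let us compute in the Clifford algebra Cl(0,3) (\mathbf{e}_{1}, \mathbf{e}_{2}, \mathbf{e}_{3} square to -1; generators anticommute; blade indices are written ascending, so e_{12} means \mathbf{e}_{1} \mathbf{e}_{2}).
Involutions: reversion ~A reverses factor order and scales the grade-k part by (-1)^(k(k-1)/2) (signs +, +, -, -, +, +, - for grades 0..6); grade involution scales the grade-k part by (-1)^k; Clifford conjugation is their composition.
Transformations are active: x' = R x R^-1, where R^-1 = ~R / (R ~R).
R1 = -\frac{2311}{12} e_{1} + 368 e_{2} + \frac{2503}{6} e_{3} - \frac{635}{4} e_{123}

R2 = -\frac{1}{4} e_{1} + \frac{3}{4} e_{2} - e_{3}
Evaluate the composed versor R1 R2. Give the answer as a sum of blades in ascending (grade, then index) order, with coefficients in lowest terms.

Distribute over the terms of R2 (each basis-blade product reordered to ascending indices, repeated generators contracted through their squares):
R1 (-\frac{1}{4} e_{1}) = -\frac{2311}{48} + 92 e_{12} + \frac{2503}{24} e_{13} - \frac{635}{16} e_{23}
R1 (\frac{3}{4} e_{2}) = -276 - \frac{2311}{16} e_{12} - \frac{1905}{16} e_{13} - \frac{2503}{8} e_{23}
R1 (-e_{3}) = \frac{2503}{6} - \frac{635}{4} e_{12} + \frac{2311}{12} e_{13} - 368 e_{23}
Summing the partial products and collecting blades:
Answer: \frac{4465}{48} - \frac{3379}{16} e_{12} + \frac{2845}{16} e_{13} - \frac{11529}{16} e_{23}


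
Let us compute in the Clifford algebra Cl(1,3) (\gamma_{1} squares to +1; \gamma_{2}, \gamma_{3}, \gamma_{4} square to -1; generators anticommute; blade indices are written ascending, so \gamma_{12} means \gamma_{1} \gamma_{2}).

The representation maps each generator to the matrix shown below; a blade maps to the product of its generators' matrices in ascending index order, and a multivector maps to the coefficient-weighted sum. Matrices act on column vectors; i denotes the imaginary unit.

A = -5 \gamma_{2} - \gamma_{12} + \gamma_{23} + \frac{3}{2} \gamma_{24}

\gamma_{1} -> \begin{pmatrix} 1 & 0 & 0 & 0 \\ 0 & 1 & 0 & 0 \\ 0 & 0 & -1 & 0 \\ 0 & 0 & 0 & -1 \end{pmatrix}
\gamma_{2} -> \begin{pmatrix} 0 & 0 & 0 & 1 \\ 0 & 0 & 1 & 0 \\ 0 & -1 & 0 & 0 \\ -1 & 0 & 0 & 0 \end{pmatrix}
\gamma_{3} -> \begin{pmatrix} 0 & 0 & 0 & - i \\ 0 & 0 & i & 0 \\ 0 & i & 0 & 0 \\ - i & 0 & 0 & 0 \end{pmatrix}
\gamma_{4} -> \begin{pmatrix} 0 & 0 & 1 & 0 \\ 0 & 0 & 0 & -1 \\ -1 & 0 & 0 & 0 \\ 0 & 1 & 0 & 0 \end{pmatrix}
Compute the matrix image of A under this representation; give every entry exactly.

Bivector images (products of the table entries): rho(\gamma_{12}) = rho(\gamma_{1})rho(\gamma_{2}) = \begin{pmatrix} 0 & 0 & 0 & 1 \\ 0 & 0 & 1 & 0 \\ 0 & 1 & 0 & 0 \\ 1 & 0 & 0 & 0 \end{pmatrix}; rho(\gamma_{23}) = rho(\gamma_{2})rho(\gamma_{3}) = \begin{pmatrix} - i & 0 & 0 & 0 \\ 0 & i & 0 & 0 \\ 0 & 0 & - i & 0 \\ 0 & 0 & 0 & i \end{pmatrix}; rho(\gamma_{24}) = rho(\gamma_{2})rho(\gamma_{4}) = \begin{pmatrix} 0 & 1 & 0 & 0 \\ -1 & 0 & 0 & 0 \\ 0 & 0 & 0 & 1 \\ 0 & 0 & -1 & 0 \end{pmatrix}.
M = (-5)*rho(\gamma_{2}) + (-1)*rho(\gamma_{12}) + (1)*rho(\gamma_{23}) + (\frac{3}{2})*rho(\gamma_{24}), summed entrywise:
Answer: \begin{pmatrix} - i & \frac{3}{2} & 0 & -6 \\ - \frac{3}{2} & i & -6 & 0 \\ 0 & 4 & - i & \frac{3}{2} \\ 4 & 0 & - \frac{3}{2} & i \end{pmatrix}


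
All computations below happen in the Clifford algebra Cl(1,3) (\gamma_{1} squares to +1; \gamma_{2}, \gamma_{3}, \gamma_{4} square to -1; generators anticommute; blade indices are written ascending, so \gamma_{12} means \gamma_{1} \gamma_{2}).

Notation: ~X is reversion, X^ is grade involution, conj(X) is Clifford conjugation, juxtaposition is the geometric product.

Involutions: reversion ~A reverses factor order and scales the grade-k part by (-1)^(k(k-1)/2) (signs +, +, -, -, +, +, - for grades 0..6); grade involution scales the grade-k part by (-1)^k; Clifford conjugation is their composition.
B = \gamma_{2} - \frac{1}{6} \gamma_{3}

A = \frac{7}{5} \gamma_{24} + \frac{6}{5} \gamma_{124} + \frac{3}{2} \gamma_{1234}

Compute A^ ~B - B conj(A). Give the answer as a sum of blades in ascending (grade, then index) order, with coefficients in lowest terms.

first term: \frac{7}{5} \gamma_{4} - \frac{6}{5} \gamma_{14} - \frac{1}{4} \gamma_{124} - \frac{3}{2} \gamma_{134} + \frac{7}{30} \gamma_{234} - \frac{1}{5} \gamma_{1234}
second term: \frac{7}{5} \gamma_{4} + \frac{6}{5} \gamma_{14} + \frac{1}{4} \gamma_{124} + \frac{3}{2} \gamma_{134} - \frac{7}{30} \gamma_{234} - \frac{1}{5} \gamma_{1234}
Answer: -\frac{12}{5} \gamma_{14} - \frac{1}{2} \gamma_{124} - 3 \gamma_{134} + \frac{7}{15} \gamma_{234}


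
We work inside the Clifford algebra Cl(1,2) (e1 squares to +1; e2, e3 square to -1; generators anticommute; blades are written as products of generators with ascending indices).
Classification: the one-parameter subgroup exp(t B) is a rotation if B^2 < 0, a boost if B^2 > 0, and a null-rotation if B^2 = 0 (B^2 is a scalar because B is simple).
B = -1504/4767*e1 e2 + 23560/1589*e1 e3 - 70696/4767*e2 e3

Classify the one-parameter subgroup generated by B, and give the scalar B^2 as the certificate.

B^2 term by term: the squares give (-1504/4767)^2*(e1 e2)^2 + (23560/1589)^2*(e1 e3)^2 + (-70696/4767)^2*(e2 e3)^2 = 2262016/22724289*(+1) + 555073600/2524921*(+1) + 4997924416/22724289*(-1) = 0 (each basis 2-blade squares to minus the product of its generators' squares); cross terms between blades sharing an index anticommute and cancel. So B^2 = 0.
Answer: null-rotation, certificate B^2 = 0. Check the certificate: B^2 = 0, and that sign is decisive whatever form B takes.


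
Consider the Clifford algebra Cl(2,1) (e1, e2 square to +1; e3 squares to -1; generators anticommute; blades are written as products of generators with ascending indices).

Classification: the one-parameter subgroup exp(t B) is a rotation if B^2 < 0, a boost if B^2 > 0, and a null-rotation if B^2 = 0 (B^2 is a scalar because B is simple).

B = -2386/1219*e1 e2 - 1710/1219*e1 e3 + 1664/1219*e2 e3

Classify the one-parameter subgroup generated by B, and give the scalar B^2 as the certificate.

B^2 term by term: the squares give (-2386/1219)^2*(e1 e2)^2 + (-1710/1219)^2*(e1 e3)^2 + (1664/1219)^2*(e2 e3)^2 = 5692996/1485961*(-1) + 2924100/1485961*(+1) + 2768896/1485961*(+1) = 0 (each basis 2-blade squares to minus the product of its generators' squares); cross terms between blades sharing an index anticommute and cancel. So B^2 = 0.
Answer: null-rotation, certificate B^2 = 0. One invariant decides it: the square 0 survives every conjugation, and its sign is exactly the classification.


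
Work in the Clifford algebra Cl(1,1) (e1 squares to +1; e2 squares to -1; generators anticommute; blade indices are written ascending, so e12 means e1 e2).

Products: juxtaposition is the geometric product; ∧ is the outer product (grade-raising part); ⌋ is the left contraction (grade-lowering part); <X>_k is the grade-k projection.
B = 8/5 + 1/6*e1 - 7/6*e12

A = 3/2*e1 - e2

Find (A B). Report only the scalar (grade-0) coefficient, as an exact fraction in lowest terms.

step 1: 1/4 + 107/30*e1 - 67/20*e2 + 1/6*e12
Answer: 1/4


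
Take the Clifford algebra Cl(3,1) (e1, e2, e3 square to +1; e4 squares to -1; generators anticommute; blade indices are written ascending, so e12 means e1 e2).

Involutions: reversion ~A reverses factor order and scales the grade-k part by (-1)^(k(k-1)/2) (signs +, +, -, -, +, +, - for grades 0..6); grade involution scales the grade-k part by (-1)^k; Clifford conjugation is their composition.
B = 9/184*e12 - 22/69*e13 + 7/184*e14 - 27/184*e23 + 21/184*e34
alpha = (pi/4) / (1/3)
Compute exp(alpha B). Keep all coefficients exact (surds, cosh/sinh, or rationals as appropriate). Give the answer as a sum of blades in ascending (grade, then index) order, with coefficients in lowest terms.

B^2 term by term: the squares give (9/184)^2*(e12)^2 + (-22/69)^2*(e13)^2 + (7/184)^2*(e14)^2 + (-27/184)^2*(e23)^2 + (21/184)^2*(e34)^2 = 81/33856*(-1) + 484/4761*(-1) + 49/33856*(+1) + 729/33856*(-1) + 441/33856*(+1) = -1/9 (each basis 2-blade squares to minus the product of its generators' squares); cross terms between blades sharing an index anticommute and cancel; the commuting (index-disjoint) pairs give grade-4 terms 2*c*c'*(blade product), which cancel blade by blade — e1234: 189/16928 - 189/16928 = 0 — confirming B is simple. So B^2 = -1/9.
B^2 = -1/9 — the series telescopes trigonometrically here: l = 1/3, alpha*l = pi/4, so exp(alpha B) = cos(pi/4) + (sin(pi/4)/(1/3))*B = sqrt(2)/2 + (3*sqrt(2)/2)*B.
Answer: sqrt(2)/2 + 27*sqrt(2)/368*e12 - 11*sqrt(2)/23*e13 + 21*sqrt(2)/368*e14 - 81*sqrt(2)/368*e23 + 63*sqrt(2)/368*e34


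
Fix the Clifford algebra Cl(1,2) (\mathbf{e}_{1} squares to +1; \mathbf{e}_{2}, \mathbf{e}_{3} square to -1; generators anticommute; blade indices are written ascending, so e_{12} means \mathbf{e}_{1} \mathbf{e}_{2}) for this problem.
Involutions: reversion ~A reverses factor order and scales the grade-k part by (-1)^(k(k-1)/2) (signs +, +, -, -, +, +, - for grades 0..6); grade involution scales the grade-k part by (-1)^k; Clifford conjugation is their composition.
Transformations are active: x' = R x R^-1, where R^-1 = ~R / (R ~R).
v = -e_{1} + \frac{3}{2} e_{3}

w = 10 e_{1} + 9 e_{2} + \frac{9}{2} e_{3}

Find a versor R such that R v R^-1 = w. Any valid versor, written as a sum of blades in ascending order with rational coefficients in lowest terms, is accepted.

The midline construction: v and w both square to -\frac{5}{4}, so reflecting in their sum 9 e_{1} + 9 e_{2} + 6 e_{3} exchanges them.
Answer: 9 e_{1} + 9 e_{2} + 6 e_{3}


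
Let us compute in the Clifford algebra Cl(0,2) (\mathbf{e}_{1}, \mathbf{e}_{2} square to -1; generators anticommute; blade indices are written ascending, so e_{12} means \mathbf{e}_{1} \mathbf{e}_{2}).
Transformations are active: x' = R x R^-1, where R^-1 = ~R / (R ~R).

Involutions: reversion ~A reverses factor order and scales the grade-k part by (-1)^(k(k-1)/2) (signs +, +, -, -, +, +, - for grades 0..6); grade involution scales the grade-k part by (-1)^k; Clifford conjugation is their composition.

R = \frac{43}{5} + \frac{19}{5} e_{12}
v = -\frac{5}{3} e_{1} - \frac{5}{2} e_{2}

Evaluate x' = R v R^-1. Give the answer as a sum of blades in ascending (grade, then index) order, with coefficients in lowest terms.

~R = \frac{43}{5} - \frac{19}{5} e_{12}, and R ~R = \frac{442}{5}, so R^-1 = ~R / (\frac{442}{5}).
R v = -\frac{29}{6} e_{1} - \frac{167}{6} e_{2}
Answer: \frac{321}{442} e_{1} - \frac{1933}{663} e_{2}


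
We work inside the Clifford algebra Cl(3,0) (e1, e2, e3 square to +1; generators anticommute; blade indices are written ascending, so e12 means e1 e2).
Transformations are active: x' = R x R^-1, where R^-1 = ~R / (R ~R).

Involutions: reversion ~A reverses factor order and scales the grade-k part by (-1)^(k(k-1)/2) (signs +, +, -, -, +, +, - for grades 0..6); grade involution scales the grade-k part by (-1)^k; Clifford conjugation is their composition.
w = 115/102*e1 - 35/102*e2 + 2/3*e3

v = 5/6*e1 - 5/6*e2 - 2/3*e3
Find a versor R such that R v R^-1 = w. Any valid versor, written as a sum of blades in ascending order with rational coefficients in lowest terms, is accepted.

Why this works: both vectors square to 11/6, so q(v) = q(w) and R = v + w = 100/51*e1 - 20/17*e2 carries v to w — its own direction survives, the complement (v - w)/2 flips.
Answer: 100/51*e1 - 20/17*e2


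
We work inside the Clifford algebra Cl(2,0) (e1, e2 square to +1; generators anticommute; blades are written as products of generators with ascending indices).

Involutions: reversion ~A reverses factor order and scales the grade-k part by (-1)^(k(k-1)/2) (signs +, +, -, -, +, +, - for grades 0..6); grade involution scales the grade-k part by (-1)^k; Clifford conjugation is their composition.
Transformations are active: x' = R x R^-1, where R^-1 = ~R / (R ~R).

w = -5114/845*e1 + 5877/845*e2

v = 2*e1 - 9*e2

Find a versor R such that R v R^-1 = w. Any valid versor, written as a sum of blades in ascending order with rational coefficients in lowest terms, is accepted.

Why this works: both vectors square to 85, so q(v) = q(w) and R = v + w = -3424/845*e1 - 1728/845*e2 carries v to w — its own direction survives, the complement (v - w)/2 flips.
Answer: -3424/845*e1 - 1728/845*e2


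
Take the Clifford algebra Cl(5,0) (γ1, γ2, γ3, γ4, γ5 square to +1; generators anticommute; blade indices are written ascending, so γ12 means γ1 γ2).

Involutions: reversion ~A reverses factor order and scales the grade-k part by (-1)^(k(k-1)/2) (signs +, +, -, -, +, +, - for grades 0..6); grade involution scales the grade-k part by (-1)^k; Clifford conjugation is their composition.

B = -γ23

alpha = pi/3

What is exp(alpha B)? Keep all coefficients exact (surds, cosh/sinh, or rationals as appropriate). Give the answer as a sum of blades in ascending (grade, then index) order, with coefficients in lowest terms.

B^2 = (-1)^2*(γ23)^2 = 1*(-1) = -1 (a basis 2-blade squares to minus the product of its generators' squares).
B^2 = -1 — since the square is negative, the closed form is circular: l = 1, alpha*l = pi/3, so exp(alpha B) = cos(pi/3) + (sin(pi/3)/1)*B = 1/2 + (sqrt(3)/2)*B.
Answer: 1/2 - sqrt(3)/2*γ23


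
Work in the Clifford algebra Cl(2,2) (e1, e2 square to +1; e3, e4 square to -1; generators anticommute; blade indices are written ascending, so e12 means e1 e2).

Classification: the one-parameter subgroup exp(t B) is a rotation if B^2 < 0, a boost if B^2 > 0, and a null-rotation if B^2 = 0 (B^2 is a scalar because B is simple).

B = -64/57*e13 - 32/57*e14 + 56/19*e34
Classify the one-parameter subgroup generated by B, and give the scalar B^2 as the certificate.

B^2 term by term: the squares give (-64/57)^2*(e13)^2 + (-32/57)^2*(e14)^2 + (56/19)^2*(e34)^2 = 4096/3249*(+1) + 1024/3249*(+1) + 3136/361*(-1) = -64/9 (each basis 2-blade squares to minus the product of its generators' squares); cross terms between blades sharing an index anticommute and cancel. So B^2 = -64/9.
Answer: rotation, certificate B^2 = -64/9. Certificate logic: -64/9 is a conjugation-invariant scalar, so its sign fixes rotation versus boost versus null-rotation outright.


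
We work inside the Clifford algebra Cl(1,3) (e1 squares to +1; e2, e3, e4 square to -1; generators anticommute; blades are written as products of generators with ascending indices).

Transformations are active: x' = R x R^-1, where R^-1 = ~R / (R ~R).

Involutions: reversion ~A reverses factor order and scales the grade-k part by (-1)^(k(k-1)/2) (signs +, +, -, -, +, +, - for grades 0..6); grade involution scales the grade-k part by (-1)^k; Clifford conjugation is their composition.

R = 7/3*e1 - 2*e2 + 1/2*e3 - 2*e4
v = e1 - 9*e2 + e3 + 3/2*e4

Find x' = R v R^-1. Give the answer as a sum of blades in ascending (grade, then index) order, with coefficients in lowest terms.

~R = 7/3*e1 - 2*e2 + 1/2*e3 - 2*e4, and R ~R = -101/36, so R^-1 = ~R / (-101/36).
R v = -79/6 - 19*e1 e2 + 11/6*e1 e3 + 11/2*e1 e4 + 5/2*e2 e3 - 21*e2 e4 + 11/4*e3 e4
Answer: 2111/101*e1 - 987/101*e2 + 373/101*e3 - 4095/202*e4


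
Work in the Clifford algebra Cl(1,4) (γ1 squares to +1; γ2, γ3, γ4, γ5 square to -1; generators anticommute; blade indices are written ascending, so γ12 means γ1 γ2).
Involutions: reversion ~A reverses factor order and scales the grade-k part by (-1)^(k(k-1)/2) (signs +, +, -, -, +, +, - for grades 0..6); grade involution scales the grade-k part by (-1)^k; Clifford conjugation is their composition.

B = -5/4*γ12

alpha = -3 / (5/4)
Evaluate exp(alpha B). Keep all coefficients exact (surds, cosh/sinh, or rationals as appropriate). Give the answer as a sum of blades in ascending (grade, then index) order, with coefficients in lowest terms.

B^2 = (-5/4)^2*(γ12)^2 = 25/16*(+1) = 25/16 (a basis 2-blade squares to minus the product of its generators' squares).
B^2 = 25/16 — the positive square puts this in the hyperbolic regime; l = 5/4, alpha*l = -3, so exp(alpha B) = cosh(-3) + (sinh(-3)/(5/4))*B = cosh(3) + (-4*sinh(3)/5)*B.
Answer: cosh(3) + sinh(3)*γ12


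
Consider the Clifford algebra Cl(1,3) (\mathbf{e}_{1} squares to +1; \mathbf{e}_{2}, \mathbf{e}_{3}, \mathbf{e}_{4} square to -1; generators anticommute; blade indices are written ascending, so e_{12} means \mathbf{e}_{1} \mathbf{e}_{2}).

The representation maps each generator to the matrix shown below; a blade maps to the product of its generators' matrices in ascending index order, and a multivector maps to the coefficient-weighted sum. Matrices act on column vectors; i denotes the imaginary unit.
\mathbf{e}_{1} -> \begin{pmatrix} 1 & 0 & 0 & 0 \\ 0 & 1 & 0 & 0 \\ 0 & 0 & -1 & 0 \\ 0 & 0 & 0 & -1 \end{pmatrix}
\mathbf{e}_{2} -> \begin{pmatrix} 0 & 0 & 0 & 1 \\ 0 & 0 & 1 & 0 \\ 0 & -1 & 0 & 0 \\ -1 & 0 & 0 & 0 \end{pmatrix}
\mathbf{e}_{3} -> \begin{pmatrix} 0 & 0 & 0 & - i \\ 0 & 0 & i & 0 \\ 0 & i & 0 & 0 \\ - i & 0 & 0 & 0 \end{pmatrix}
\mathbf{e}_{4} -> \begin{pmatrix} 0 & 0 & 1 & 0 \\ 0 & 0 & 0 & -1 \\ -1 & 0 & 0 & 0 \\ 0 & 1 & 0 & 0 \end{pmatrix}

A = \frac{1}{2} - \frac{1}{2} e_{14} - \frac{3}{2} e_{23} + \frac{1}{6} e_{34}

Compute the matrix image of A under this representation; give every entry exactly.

Bivector images (products of the table entries): rho(e_{14}) = rho(\mathbf{e}_{1})rho(\mathbf{e}_{4}) = \begin{pmatrix} 0 & 0 & 1 & 0 \\ 0 & 0 & 0 & -1 \\ 1 & 0 & 0 & 0 \\ 0 & -1 & 0 & 0 \end{pmatrix}; rho(e_{23}) = rho(\mathbf{e}_{2})rho(\mathbf{e}_{3}) = \begin{pmatrix} - i & 0 & 0 & 0 \\ 0 & i & 0 & 0 \\ 0 & 0 & - i & 0 \\ 0 & 0 & 0 & i \end{pmatrix}; rho(e_{34}) = rho(\mathbf{e}_{3})rho(\mathbf{e}_{4}) = \begin{pmatrix} 0 & - i & 0 & 0 \\ - i & 0 & 0 & 0 \\ 0 & 0 & 0 & - i \\ 0 & 0 & - i & 0 \end{pmatrix}.
M = (\frac{1}{2})*1 + (-\frac{1}{2})*rho(e_{14}) + (-\frac{3}{2})*rho(e_{23}) + (\frac{1}{6})*rho(e_{34}), summed entrywise (1 is the identity matrix):
Answer: \begin{pmatrix} \frac{1}{2} + \frac{3 i}{2} & - \frac{i}{6} & - \frac{1}{2} & 0 \\ - \frac{i}{6} & \frac{1}{2} - \frac{3 i}{2} & 0 & \frac{1}{2} \\ - \frac{1}{2} & 0 & \frac{1}{2} + \frac{3 i}{2} & - \frac{i}{6} \\ 0 & \frac{1}{2} & - \frac{i}{6} & \frac{1}{2} - \frac{3 i}{2} \end{pmatrix}
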